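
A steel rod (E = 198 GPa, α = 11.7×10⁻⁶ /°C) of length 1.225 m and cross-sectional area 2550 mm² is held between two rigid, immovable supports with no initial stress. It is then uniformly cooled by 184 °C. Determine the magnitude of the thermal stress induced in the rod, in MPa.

σ ≈ 426 MPa (tensile)

Because both ends are immovable the net strain is zero, and the suppressed thermal strain is αΔT = 11.7×10⁻⁶ × 184 = 2152.8×10⁻⁶.
The stress required to suppress this strain is σ = Eε = 198×10³ × 2152.8×10⁻⁶ = 426.3 MPa, tensile since the rod is trying to contract.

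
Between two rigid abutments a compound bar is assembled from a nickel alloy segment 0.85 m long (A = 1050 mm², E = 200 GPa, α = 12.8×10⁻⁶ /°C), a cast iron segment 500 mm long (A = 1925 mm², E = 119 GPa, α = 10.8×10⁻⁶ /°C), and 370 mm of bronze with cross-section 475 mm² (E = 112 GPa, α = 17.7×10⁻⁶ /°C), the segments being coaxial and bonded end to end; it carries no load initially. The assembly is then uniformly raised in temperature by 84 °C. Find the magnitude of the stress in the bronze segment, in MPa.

With the walls removed the bar would change length by δ_free = Σ αᵢΔT Lᵢ = 12.8×10⁻⁶×84×850 + 10.8×10⁻⁶×84×500 + 17.7×10⁻⁶×84×370 = 1.918 mm.
The rigid supports impose zero overall length change; the single axial force P common to all segments must satisfy P Σ Lᵢ/(AᵢEᵢ) = δ_free.
The series flexibility is Σ Lᵢ/(AᵢEᵢ) = 850/(1050×200×10³) + 500/(1925×119×10³) + 370/(475×112×10³) = 1.319×10⁻⁵ mm/N.
So P = 1.918 / 1.319×10⁻⁵ = 145.4 kN, compressive.
σ_{bronze} = P / A = 145400 / 475 = 306.2 MPa.

σ ≈ 306 MPa (compressive)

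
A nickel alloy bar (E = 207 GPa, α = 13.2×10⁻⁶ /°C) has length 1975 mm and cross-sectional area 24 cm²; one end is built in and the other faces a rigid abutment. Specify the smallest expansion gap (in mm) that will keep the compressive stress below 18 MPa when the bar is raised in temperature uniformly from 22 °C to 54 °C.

Free expansion if unrestrained: δ_free = αΔT L = 13.2×10⁻⁶ × 32 × 1975 = 0.8342 mm.
At the allowable stress the elastic shortening the wall may impose is σL/E = 18 × 1975 / (207×10³) = 0.1717 mm.
So the gap has to take up the difference, g_min = δ_free − σL/E = 0.8342 − 0.1717 = 0.6625 mm.

g ≈ 0.663 mm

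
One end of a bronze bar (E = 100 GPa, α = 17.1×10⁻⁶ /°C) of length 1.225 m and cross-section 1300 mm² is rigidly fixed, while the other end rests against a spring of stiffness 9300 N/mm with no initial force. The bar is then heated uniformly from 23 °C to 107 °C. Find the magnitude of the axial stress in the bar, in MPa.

σ ≈ 11.6 MPa (compressive)

Free thermal expansion: δ_free = αΔT L = 17.1×10⁻⁶ × 84 × 1225 = 1.76 mm.
With a force P in the spring, the elastic change of the bar is PL/(AE) and that of the spring is P/k; compatibility requires their sum to equal δ_free.
P [ L/(AE) + 1/k ] = δ_free → P [ 1225/(1300×100×10³) + 1/(9300) ] = 1.76.
P = 1.76 / 0.0001169 = 15050 N.
σ = P/A = 15050/1300 = 11.57 MPa.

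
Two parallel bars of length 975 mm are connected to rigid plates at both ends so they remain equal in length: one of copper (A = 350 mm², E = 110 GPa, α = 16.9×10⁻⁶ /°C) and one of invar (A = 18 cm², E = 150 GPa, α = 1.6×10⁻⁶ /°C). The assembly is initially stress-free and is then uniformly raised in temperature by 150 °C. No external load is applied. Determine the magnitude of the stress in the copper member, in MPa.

Both members must finish at the same length. With the larger α, the copper tends to over-expand; the plates restrain it, putting the copper in compression and the invar in tension. With no external load the two internal forces are equal and opposite, magnitude P.
Setting the final lengths equal and cancelling L: (α₁ − α₂)ΔT = P/(A₁E₁) + P/(A₂E₂).
|α₁ − α₂|·ΔT = 15.3×10⁻⁶ × 150 = 0.002295.
1/(A₁E₁) + 1/(A₂E₂) = 1/(350×110×10³) + 1/(1800×150×10³) = 2.968×10⁻⁸ N⁻¹.
So P = 0.002295 / 2.968×10⁻⁸ = 77.33 kN.
σ_{copper} = P/A₁ = 77330/350 = 220.9 MPa, compressive.

σ ≈ 221 MPa (compressive)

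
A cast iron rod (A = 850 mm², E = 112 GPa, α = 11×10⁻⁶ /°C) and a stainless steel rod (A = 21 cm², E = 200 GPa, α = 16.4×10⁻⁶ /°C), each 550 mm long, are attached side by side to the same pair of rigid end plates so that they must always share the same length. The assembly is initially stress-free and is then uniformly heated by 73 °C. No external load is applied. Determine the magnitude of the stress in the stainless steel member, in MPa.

The stainless steel has the larger α, so on heating it would change length more than the cast iron if both were free. The rigid plates force a common final length, so the stainless steel is put into compression and the cast iron into tension, with equal and opposite forces P (no external load).
Setting the final lengths equal and cancelling L: (α₁ − α₂)ΔT = P/(A₁E₁) + P/(A₂E₂).
|α₁ − α₂|·ΔT = 5.4×10⁻⁶ × 73 = 0.0003942.
1/(A₁E₁) + 1/(A₂E₂) = 1/(850×112×10³) + 1/(2100×200×10³) = 1.289×10⁻⁸ N⁻¹.
P = 0.0003942 / 1.289×10⁻⁸ = 30590 N = 30.59 kN.
σ_{stainless steel} = P/A₂ = 30590/2100 = 14.57 MPa, compressive.

σ ≈ 14.6 MPa (compressive)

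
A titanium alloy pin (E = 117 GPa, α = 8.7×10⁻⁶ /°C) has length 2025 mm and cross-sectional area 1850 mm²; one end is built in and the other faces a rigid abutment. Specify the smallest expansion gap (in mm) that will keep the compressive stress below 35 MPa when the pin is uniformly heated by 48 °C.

g ≈ 0.24 mm

With no wall the pin would lengthen by αΔT L = 8.7×10⁻⁶ × 48 × 2025 = 0.8456 mm.
At the allowable stress the elastic shortening the wall may impose is σL/E = 35 × 2025 / (117×10³) = 0.6058 mm.
So the gap has to take up the difference, g_min = δ_free − σL/E = 0.8456 − 0.6058 = 0.2399 mm.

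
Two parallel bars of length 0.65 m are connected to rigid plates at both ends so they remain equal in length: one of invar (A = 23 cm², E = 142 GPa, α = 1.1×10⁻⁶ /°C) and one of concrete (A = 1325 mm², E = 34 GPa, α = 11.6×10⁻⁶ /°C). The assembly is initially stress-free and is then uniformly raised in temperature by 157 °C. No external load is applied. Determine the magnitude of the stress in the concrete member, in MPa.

σ ≈ 49.3 MPa (compressive)

Both members must finish at the same length. With the larger α, the concrete tends to over-expand; the plates restrain it, putting the concrete in compression and the invar in tension. With no external load the two internal forces are equal and opposite, magnitude P.
Equating the net (thermal + elastic) strains gives |α₁ − α₂|·ΔT = P·[1/(A₁E₁) + 1/(A₂E₂)].
|α₁ − α₂|·ΔT = 10.5×10⁻⁶ × 157 = 0.001649.
1/(A₁E₁) + 1/(A₂E₂) = 1/(2300×142×10³) + 1/(1325×34×10³) = 2.526×10⁻⁸ N⁻¹.
So P = 0.001649 / 2.526×10⁻⁸ = 65.26 kN.
σ_{concrete} = P/A₂ = 65260/1325 = 49.25 MPa, compressive.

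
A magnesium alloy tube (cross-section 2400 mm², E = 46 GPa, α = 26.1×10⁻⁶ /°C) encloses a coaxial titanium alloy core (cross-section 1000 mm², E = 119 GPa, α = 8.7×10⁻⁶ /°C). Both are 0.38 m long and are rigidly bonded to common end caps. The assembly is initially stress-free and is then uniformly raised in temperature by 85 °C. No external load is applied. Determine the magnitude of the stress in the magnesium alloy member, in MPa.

σ ≈ 35.3 MPa (compressive)

Both members must finish at the same length. With the larger α, the magnesium alloy tends to over-expand; the plates restrain it, putting the magnesium alloy in compression and the titanium alloy in tension. With no external load the two internal forces are equal and opposite, magnitude P.
Equating the net (thermal + elastic) strains gives |α₁ − α₂|·ΔT = P·[1/(A₁E₁) + 1/(A₂E₂)].
|α₁ − α₂|·ΔT = 17.4×10⁻⁶ × 85 = 0.001479.
1/(A₁E₁) + 1/(A₂E₂) = 1/(2400×46×10³) + 1/(1000×119×10³) = 1.746×10⁻⁸ N⁻¹.
P = 0.001479 / 1.746×10⁻⁸ = 84700 N = 84.7 kN.
σ_{magnesium alloy} = P/A₁ = 84700/2400 = 35.29 MPa, compressive.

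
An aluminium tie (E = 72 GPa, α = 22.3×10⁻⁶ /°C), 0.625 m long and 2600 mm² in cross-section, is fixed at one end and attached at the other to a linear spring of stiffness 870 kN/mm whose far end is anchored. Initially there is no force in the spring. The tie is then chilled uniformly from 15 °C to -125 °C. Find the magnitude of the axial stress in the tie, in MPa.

σ ≈ 167 MPa (tensile)

Free thermal contraction: δ_free = αΔT L = 22.3×10⁻⁶ × 140 × 625 = 1.951 mm.
Let P be the tensile force in the spring. The tie extends elastically by PL/(AE) and the spring stretches by P/k; together these equal δ_free.
P [ L/(AE) + 1/k ] = δ_free → P [ 625/(2600×72×10³) + 1/(870×10³) ] = 1.951.
P = 1.951 / 4.488×10⁻⁶ = 434800 N.
σ = P/A = 434800/2600 = 167.2 MPa.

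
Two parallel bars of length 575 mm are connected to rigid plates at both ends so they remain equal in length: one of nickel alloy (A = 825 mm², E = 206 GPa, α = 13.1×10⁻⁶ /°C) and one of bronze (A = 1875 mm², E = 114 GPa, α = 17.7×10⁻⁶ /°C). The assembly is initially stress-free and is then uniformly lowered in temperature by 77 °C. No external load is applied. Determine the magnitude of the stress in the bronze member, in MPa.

σ ≈ 17.9 MPa (tensile)

Both members must finish at the same length. With the larger α, the bronze tends to over-contract; the plates restrain it, putting the bronze in tension and the nickel alloy in compression. With no external load the two internal forces are equal and opposite, magnitude P.
Equating the net (thermal + elastic) strains gives |α₁ − α₂|·ΔT = P·[1/(A₁E₁) + 1/(A₂E₂)].
|α₁ − α₂|·ΔT = 4.6×10⁻⁶ × 77 = 0.0003542.
1/(A₁E₁) + 1/(A₂E₂) = 1/(825×206×10³) + 1/(1875×114×10³) = 1.056×10⁻⁸ N⁻¹.
P = 0.0003542 / 1.056×10⁻⁸ = 33530 N = 33.53 kN.
σ_{bronze} = P/A₂ = 33530/1875 = 17.88 MPa, tensile.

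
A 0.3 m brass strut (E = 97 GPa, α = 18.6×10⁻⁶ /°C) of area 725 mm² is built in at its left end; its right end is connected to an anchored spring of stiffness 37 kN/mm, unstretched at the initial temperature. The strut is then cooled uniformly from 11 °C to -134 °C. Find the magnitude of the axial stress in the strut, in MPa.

σ ≈ 35.7 MPa (tensile)

If the spring were absent the strut would shorten by αΔT L = 18.6×10⁻⁶ × 145 × 300 = 0.8091 mm.
With a force P in the spring, the elastic change of the strut is PL/(AE) and that of the spring is P/k; compatibility requires their sum to equal δ_free.
So P = δ_free / [L/(AE) + 1/k] = 0.8091 / [ 300/(725×97×10³) + 1/(37×10³) ].
P = 0.8091 / 3.129×10⁻⁵ = 25860 N.
σ = P/A = 25860/725 = 35.66 MPa.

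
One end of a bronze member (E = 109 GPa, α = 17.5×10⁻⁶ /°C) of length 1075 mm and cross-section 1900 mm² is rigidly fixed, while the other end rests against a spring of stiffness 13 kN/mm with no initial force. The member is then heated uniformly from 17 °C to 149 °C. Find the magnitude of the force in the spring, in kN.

P ≈ 30.2 kN

The unrestrained thermal change is αΔT L = 17.5×10⁻⁶ × 132 × 1075 = 2.483 mm.
Let P be the compressive force at the spring. The member shortens elastically by PL/(AE) and the spring compresses by P/k; together these equal δ_free.
P [ L/(AE) + 1/k ] = δ_free → P [ 1075/(1900×109×10³) + 1/(13×10³) ] = 2.483.
P = 2.483 / 8.211×10⁻⁵ = 30240 N.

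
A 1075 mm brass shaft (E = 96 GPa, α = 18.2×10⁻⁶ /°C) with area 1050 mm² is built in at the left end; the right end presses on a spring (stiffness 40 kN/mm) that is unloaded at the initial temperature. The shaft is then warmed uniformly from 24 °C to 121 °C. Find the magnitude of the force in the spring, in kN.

If the spring were absent the shaft would lengthen by αΔT L = 18.2×10⁻⁶ × 97 × 1075 = 1.898 mm.
Let P be the compressive force at the spring. The shaft shortens elastically by PL/(AE) and the spring compresses by P/k; together these equal δ_free.
So P = δ_free / [L/(AE) + 1/k] = 1.898 / [ 1075/(1050×96×10³) + 1/(40×10³) ].
P = 1.898 / 3.566×10⁻⁵ = 53210 N.

P ≈ 53.2 kN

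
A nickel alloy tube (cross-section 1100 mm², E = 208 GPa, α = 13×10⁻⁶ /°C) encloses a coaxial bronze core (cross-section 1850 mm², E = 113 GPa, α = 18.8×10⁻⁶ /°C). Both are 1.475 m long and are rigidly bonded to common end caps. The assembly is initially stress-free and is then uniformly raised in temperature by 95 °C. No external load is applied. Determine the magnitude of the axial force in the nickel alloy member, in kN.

P ≈ 60.2 kN (tensile in the nickel alloy)

Both members must finish at the same length. With the larger α, the bronze tends to over-expand; the plates restrain it, putting the bronze in compression and the nickel alloy in tension. With no external load the two internal forces are equal and opposite, magnitude P.
Equating the net (thermal + elastic) strains gives |α₁ − α₂|·ΔT = P·[1/(A₁E₁) + 1/(A₂E₂)].
|α₁ − α₂|·ΔT = 5.8×10⁻⁶ × 95 = 0.000551.
1/(A₁E₁) + 1/(A₂E₂) = 1/(1100×208×10³) + 1/(1850×113×10³) = 9.154×10⁻⁹ N⁻¹.
So P = 0.000551 / 9.154×10⁻⁹ = 60.19 kN.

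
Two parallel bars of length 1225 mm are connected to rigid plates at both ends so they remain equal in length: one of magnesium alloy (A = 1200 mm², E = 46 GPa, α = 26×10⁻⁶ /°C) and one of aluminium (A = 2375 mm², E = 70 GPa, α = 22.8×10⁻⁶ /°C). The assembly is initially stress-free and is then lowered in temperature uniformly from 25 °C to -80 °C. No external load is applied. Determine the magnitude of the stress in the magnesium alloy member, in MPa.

The magnesium alloy has the larger α, so on cooling it would change length more than the aluminium if both were free. The rigid plates force a common final length, so the magnesium alloy is put into tension and the aluminium into compression, with equal and opposite forces P (no external load).
Compatibility of the two members (thermal + elastic change equal): (α₁ − α₂)ΔT = P·[1/(A₁E₁) + 1/(A₂E₂)].
|α₁ − α₂|·ΔT = 3.2×10⁻⁶ × 105 = 0.000336.
1/(A₁E₁) + 1/(A₂E₂) = 1/(1200×46×10³) + 1/(2375×70×10³) = 2.413×10⁻⁸ N⁻¹.
P = 0.000336 / 2.413×10⁻⁸ = 13920 N = 13.92 kN.
σ_{magnesium alloy} = P/A₁ = 13920/1200 = 11.6 MPa, tensile.

σ ≈ 11.6 MPa (tensile)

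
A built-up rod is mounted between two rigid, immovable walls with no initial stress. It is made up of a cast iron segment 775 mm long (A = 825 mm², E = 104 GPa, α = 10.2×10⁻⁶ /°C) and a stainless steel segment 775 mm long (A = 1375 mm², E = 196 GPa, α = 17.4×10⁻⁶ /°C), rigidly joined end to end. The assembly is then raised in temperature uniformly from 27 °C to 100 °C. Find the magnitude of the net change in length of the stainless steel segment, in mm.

|ΔL| ≈ 0.607 mm

With the walls removed the bar would change length by δ_free = Σ αᵢΔT Lᵢ = 10.2×10⁻⁶×73×775 + 17.4×10⁻⁶×73×775 = 1.561 mm.
The rigid supports impose zero overall length change; the single axial force P common to all segments must satisfy P Σ Lᵢ/(AᵢEᵢ) = δ_free.
Σ Lᵢ/(AᵢEᵢ) = 775/(825×104×10³) + 775/(1375×196×10³) = 1.191×10⁻⁵ mm/N.
So P = 1.561 / 1.191×10⁻⁵ = 131.1 kN, compressive.
For the stainless steel segment, free thermal change = 17.4×10⁻⁶×73×775 = 0.9844 mm and elastic change from P = 131100×775/(1375×196×10³) = 0.3771 mm; these oppose, so the net change is 0.607 mm (segment lengthens).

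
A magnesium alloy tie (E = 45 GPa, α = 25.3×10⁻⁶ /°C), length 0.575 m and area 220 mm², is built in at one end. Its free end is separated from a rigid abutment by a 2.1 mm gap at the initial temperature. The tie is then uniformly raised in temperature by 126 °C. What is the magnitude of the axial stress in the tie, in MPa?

σ ≈ 0 MPa

Unrestrained expansion: δ_free = αΔT L = 25.3×10⁻⁶ × 126 × 575 = 1.833 mm.
Since δ_free = 1.83 mm is less than the 2.1 mm gap, the tie never touches the wall. No axial force develops.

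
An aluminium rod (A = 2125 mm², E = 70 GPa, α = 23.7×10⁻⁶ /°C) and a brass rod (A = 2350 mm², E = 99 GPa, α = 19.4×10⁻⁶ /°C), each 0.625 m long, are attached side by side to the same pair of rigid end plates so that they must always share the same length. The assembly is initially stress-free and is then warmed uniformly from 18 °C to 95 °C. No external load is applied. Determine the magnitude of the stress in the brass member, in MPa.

σ ≈ 12.8 MPa (tensile)

Equilibrium of a rigid end plate with no external load gives equal and opposite internal forces ±P in the two members. Since α_{aluminium} > α_{brass}, heating drives the aluminium into compression and the brass into tension.
Compatibility of the two members (thermal + elastic change equal): (α₁ − α₂)ΔT = P·[1/(A₁E₁) + 1/(A₂E₂)].
|α₁ − α₂|·ΔT = 4.3×10⁻⁶ × 77 = 0.0003311.
1/(A₁E₁) + 1/(A₂E₂) = 1/(2125×70×10³) + 1/(2350×99×10³) = 1.102×10⁻⁸ N⁻¹.
P = 0.0003311 / 1.102×10⁻⁸ = 30040 N = 30.04 kN.
σ_{brass} = P/A₂ = 30040/2350 = 12.78 MPa, tensile.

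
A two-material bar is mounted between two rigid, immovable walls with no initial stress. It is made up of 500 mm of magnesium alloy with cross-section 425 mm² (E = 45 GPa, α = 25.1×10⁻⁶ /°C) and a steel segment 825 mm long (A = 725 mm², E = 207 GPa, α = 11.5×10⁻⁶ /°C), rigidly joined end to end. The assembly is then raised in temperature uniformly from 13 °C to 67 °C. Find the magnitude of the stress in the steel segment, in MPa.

With the walls removed the bar would change length by δ_free = Σ αᵢΔT Lᵢ = 25.1×10⁻⁶×54×500 + 11.5×10⁻⁶×54×825 = 1.19 mm.
The rigid supports impose zero overall length change; the single axial force P common to all segments must satisfy P Σ Lᵢ/(AᵢEᵢ) = δ_free.
The series flexibility is Σ Lᵢ/(AᵢEᵢ) = 500/(425×45×10³) + 825/(725×207×10³) = 3.164×10⁻⁵ mm/N.
So P = 1.19 / 3.164×10⁻⁵ = 37.61 kN, compressive.
σ_{steel} = P / A = 37610 / 725 = 51.88 MPa.

σ ≈ 51.9 MPa (compressive)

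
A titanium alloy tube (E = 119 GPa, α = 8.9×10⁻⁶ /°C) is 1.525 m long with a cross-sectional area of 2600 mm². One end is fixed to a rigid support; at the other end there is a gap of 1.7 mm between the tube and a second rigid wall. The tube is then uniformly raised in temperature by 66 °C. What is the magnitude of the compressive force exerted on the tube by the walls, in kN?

Unrestrained expansion: δ_free = αΔT L = 8.9×10⁻⁶ × 66 × 1525 = 0.8958 mm.
This is smaller than the 1.7 mm clearance, so the tube expands freely without reaching the stop — the stress is zero.

P ≈ 0 kN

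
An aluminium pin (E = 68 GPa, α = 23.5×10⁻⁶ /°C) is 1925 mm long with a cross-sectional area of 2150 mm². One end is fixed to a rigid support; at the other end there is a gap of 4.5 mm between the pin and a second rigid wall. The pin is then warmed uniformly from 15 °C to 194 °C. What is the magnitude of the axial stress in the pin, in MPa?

Unrestrained expansion: δ_free = αΔT L = 23.5×10⁻⁶ × 179 × 1925 = 8.098 mm.
After closing the 4.5 mm clearance, 8.098 − 4.5 = 3.598 mm of expansion remains to be suppressed by the wall.
That suppressed elongation corresponds to σ = E·Δ/L = 68×10³ × 3.598/1925 = 127.1 MPa.

σ ≈ 127 MPa (compressive)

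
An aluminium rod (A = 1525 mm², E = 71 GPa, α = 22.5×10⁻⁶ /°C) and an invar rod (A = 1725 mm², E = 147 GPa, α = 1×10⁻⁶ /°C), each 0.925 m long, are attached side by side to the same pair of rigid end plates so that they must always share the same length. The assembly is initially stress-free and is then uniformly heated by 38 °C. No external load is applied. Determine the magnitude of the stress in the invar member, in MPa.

Both members must finish at the same length. With the larger α, the aluminium tends to over-expand; the plates restrain it, putting the aluminium in compression and the invar in tension. With no external load the two internal forces are equal and opposite, magnitude P.
Compatibility of the two members (thermal + elastic change equal): (α₁ − α₂)ΔT = P·[1/(A₁E₁) + 1/(A₂E₂)].
|α₁ − α₂|·ΔT = 21.5×10⁻⁶ × 38 = 0.000817.
1/(A₁E₁) + 1/(A₂E₂) = 1/(1525×71×10³) + 1/(1725×147×10³) = 1.318×10⁻⁸ N⁻¹.
So P = 0.000817 / 1.318×10⁻⁸ = 61.99 kN.
σ_{invar} = P/A₂ = 61990/1725 = 35.94 MPa, tensile.

σ ≈ 35.9 MPa (tensile)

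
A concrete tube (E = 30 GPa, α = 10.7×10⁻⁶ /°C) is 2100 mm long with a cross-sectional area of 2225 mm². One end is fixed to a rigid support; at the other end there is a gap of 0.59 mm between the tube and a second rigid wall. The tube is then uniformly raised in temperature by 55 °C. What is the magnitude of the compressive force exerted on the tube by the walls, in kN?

P ≈ 20.5 kN

If the wall were absent the tube would grow by αΔT L = 10.7×10⁻⁶ × 55 × 2100 = 1.236 mm.
After closing the 0.59 mm clearance, 1.236 − 0.59 = 0.6458 mm of expansion remains to be suppressed by the wall.
Compatibility: PL/(AE) = 0.6458 mm, so σ = P/A = E × (0.6458/2100) = 9.226 MPa.
Force on the wall = σA = 9.226 × 2225 mm² = 20.53 kN.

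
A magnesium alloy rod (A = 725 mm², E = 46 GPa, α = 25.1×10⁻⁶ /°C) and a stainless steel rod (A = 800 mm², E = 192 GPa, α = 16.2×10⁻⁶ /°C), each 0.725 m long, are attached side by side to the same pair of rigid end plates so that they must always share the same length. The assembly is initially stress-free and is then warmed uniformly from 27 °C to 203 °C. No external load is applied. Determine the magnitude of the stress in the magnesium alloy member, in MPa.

The magnesium alloy has the larger α, so on heating it would change length more than the stainless steel if both were free. The rigid plates force a common final length, so the magnesium alloy is put into compression and the stainless steel into tension, with equal and opposite forces P (no external load).
Compatibility of the two members (thermal + elastic change equal): (α₁ − α₂)ΔT = P·[1/(A₁E₁) + 1/(A₂E₂)].
|α₁ − α₂|·ΔT = 8.9×10⁻⁶ × 176 = 0.001566.
1/(A₁E₁) + 1/(A₂E₂) = 1/(725×46×10³) + 1/(800×192×10³) = 3.65×10⁻⁸ N⁻¹.
P = 0.001566 / 3.65×10⁻⁸ = 42920 N = 42.92 kN.
σ_{magnesium alloy} = P/A₁ = 42920/725 = 59.2 MPa, compressive.

σ ≈ 59.2 MPa (compressive)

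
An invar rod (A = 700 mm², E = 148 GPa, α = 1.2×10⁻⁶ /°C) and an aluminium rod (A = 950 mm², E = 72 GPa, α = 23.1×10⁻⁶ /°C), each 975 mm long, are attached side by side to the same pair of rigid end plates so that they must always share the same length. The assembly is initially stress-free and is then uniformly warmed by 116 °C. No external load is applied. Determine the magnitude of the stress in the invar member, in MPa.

σ ≈ 150 MPa (tensile)

Both members must finish at the same length. With the larger α, the aluminium tends to over-expand; the plates restrain it, putting the aluminium in compression and the invar in tension. With no external load the two internal forces are equal and opposite, magnitude P.
Compatibility of the two members (thermal + elastic change equal): (α₁ − α₂)ΔT = P·[1/(A₁E₁) + 1/(A₂E₂)].
|α₁ − α₂|·ΔT = 21.9×10⁻⁶ × 116 = 0.00254.
1/(A₁E₁) + 1/(A₂E₂) = 1/(700×148×10³) + 1/(950×72×10³) = 2.427×10⁻⁸ N⁻¹.
So P = 0.00254 / 2.427×10⁻⁸ = 104.7 kN.
σ_{invar} = P/A₁ = 104700/700 = 149.5 MPa, tensile.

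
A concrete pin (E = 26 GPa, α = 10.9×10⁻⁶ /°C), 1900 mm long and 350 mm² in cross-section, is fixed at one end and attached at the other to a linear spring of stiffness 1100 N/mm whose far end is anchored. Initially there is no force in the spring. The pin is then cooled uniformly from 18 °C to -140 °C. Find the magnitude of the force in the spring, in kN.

P ≈ 2.93 kN

If the spring were absent the pin would shorten by αΔT L = 10.9×10⁻⁶ × 158 × 1900 = 3.272 mm.
With a force P in the spring, the elastic change of the pin is PL/(AE) and that of the spring is P/k; compatibility requires their sum to equal δ_free.
So P = δ_free / [L/(AE) + 1/k] = 3.272 / [ 1900/(350×26×10³) + 1/(1100) ].
P = 3.272 / 0.001118 = 2927 N.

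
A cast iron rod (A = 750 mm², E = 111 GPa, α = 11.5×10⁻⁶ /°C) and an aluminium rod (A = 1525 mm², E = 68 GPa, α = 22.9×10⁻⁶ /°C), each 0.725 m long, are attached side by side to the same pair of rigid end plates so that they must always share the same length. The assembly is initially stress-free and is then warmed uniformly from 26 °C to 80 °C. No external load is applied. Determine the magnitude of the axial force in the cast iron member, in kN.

P ≈ 28.4 kN (tensile in the cast iron)

Both members must finish at the same length. With the larger α, the aluminium tends to over-expand; the plates restrain it, putting the aluminium in compression and the cast iron in tension. With no external load the two internal forces are equal and opposite, magnitude P.
Compatibility of the two members (thermal + elastic change equal): (α₁ − α₂)ΔT = P·[1/(A₁E₁) + 1/(A₂E₂)].
|α₁ − α₂|·ΔT = 11.4×10⁻⁶ × 54 = 0.0006156.
1/(A₁E₁) + 1/(A₂E₂) = 1/(750×111×10³) + 1/(1525×68×10³) = 2.166×10⁻⁸ N⁻¹.
So P = 0.0006156 / 2.166×10⁻⁸ = 28.43 kN.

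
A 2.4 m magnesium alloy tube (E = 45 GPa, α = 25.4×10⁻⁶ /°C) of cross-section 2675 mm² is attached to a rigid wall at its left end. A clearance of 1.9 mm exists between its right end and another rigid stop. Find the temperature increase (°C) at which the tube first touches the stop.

ΔT ≈ 31.2 °C

The gap closes when αΔT L = 1.9 mm, since the tube is still unstressed at that instant.
So ΔT = g/(αL) = 1.9/(25.4×10⁻⁶ × 2400) = 31.17 °C.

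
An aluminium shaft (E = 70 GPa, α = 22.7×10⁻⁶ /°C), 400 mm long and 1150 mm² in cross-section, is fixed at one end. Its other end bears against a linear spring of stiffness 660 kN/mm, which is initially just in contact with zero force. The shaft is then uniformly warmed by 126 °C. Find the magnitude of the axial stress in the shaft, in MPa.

The unrestrained thermal change is αΔT L = 22.7×10⁻⁶ × 126 × 400 = 1.144 mm.
With a force P in the spring, the elastic change of the shaft is PL/(AE) and that of the spring is P/k; compatibility requires their sum to equal δ_free.
P [ L/(AE) + 1/k ] = δ_free → P [ 400/(1150×70×10³) + 1/(660×10³) ] = 1.144.
P = 1.144 / 6.484×10⁻⁶ = 176400 N.
σ = P/A = 176400/1150 = 153.4 MPa.

σ ≈ 153 MPa (compressive)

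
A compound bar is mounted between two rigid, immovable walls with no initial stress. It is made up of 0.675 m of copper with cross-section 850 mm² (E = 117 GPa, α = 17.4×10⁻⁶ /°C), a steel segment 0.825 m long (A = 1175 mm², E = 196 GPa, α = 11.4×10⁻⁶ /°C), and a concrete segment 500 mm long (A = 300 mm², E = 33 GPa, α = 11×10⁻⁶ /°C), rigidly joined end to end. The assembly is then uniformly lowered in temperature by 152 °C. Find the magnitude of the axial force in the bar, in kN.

P ≈ 66.5 kN (tensile)

Free thermal contraction of the whole bar: Σ αᵢΔT Lᵢ = 17.4×10⁻⁶×152×675 + 11.4×10⁻⁶×152×825 + 11×10⁻⁶×152×500 = 4.051 mm.
The walls prevent any net length change, so an axial force P (same in every segment) develops. Compatibility: P · Σ Lᵢ/(AᵢEᵢ) = δ_free.
Σ Lᵢ/(AᵢEᵢ) = 675/(850×117×10³) + 825/(1175×196×10³) + 500/(300×33×10³) = 6.087×10⁻⁵ mm/N.
P = 4.051 / 6.087×10⁻⁵ = 66540 N = 66.54 kN, tensile.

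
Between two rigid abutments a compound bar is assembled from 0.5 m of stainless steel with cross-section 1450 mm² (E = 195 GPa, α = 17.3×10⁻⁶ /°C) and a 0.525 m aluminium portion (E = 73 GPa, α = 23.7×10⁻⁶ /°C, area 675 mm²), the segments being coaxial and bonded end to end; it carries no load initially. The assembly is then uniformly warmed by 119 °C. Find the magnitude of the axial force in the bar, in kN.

Free thermal expansion of the whole bar: Σ αᵢΔT Lᵢ = 17.3×10⁻⁶×119×500 + 23.7×10⁻⁶×119×525 = 2.51 mm.
The rigid supports impose zero overall length change; the single axial force P common to all segments must satisfy P Σ Lᵢ/(AᵢEᵢ) = δ_free.
The series flexibility is Σ Lᵢ/(AᵢEᵢ) = 500/(1450×195×10³) + 525/(675×73×10³) = 1.242×10⁻⁵ mm/N.
So P = 2.51 / 1.242×10⁻⁵ = 202 kN, compressive.

P ≈ 202 kN (compressive)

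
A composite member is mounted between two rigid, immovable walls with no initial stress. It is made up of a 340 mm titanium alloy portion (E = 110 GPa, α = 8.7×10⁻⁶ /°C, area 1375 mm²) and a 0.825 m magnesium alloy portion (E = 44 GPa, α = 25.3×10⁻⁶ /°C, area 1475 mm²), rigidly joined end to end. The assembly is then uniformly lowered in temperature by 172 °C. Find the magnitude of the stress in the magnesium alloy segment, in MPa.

σ ≈ 186 MPa (tensile)

If the supports were absent, the total length change would be Σ αᵢΔT Lᵢ = 8.7×10⁻⁶×172×340 + 25.3×10⁻⁶×172×825 = 4.099 mm.
Since the ends are fixed, an axial force P builds up, equal in every segment, with P · Σ Lᵢ/(AᵢEᵢ) = δ_free.
Σ Lᵢ/(AᵢEᵢ) = 340/(1375×110×10³) + 825/(1475×44×10³) = 1.496×10⁻⁵ mm/N.
So P = 4.099 / 1.496×10⁻⁵ = 274 kN, tensile.
σ_{magnesium alloy} = P / A = 274000 / 1475 = 185.8 MPa.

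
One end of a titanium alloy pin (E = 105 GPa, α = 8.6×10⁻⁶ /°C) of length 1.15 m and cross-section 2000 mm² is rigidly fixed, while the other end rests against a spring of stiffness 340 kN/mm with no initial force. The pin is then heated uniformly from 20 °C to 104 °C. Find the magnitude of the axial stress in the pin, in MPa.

σ ≈ 49.3 MPa (compressive)

Free thermal expansion: δ_free = αΔT L = 8.6×10⁻⁶ × 84 × 1150 = 0.8308 mm.
Let P be the compressive force at the spring. The pin shortens elastically by PL/(AE) and the spring compresses by P/k; together these equal δ_free.
So P = δ_free / [L/(AE) + 1/k] = 0.8308 / [ 1150/(2000×105×10³) + 1/(340×10³) ].
P = 0.8308 / 8.417×10⁻⁶ = 98700 N.
σ = P/A = 98700/2000 = 49.35 MPa.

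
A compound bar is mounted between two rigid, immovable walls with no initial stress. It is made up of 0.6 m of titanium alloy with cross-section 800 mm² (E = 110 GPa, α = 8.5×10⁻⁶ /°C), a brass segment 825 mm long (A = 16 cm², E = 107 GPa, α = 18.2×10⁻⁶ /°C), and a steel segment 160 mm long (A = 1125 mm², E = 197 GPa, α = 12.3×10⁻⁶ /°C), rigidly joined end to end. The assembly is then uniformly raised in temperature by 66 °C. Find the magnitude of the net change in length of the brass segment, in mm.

|ΔL| ≈ 0.423 mm

With the walls removed the bar would change length by δ_free = Σ αᵢΔT Lᵢ = 8.5×10⁻⁶×66×600 + 18.2×10⁻⁶×66×825 + 12.3×10⁻⁶×66×160 = 1.457 mm.
The walls prevent any net length change, so an axial force P (same in every segment) develops. Compatibility: P · Σ Lᵢ/(AᵢEᵢ) = δ_free.
Σ Lᵢ/(AᵢEᵢ) = 600/(800×110×10³) + 825/(1600×107×10³) + 160/(1125×197×10³) = 1.236×10⁻⁵ mm/N.
Hence P = δ_free / Σ(L/AE) = 1.457/1.236×10⁻⁵ = 117.9 kN (compressive).
For the brass segment, free thermal change = 18.2×10⁻⁶×66×825 = 0.991 mm and elastic change from P = 117900×825/(1600×107×10³) = 0.5683 mm; these oppose, so the net change is 0.423 mm (segment lengthens).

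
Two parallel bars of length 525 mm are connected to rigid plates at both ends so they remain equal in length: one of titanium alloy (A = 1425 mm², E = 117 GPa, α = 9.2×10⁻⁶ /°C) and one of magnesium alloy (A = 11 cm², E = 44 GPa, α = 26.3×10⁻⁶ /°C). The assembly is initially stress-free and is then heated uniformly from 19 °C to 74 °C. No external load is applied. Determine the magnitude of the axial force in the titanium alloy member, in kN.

The magnesium alloy has the larger α, so on heating it would change length more than the titanium alloy if both were free. The rigid plates force a common final length, so the magnesium alloy is put into compression and the titanium alloy into tension, with equal and opposite forces P (no external load).
Compatibility of the two members (thermal + elastic change equal): (α₁ − α₂)ΔT = P·[1/(A₁E₁) + 1/(A₂E₂)].
|α₁ − α₂|·ΔT = 17.1×10⁻⁶ × 55 = 0.0009405.
1/(A₁E₁) + 1/(A₂E₂) = 1/(1425×117×10³) + 1/(1100×44×10³) = 2.666×10⁻⁸ N⁻¹.
P = 0.0009405 / 2.666×10⁻⁸ = 35280 N = 35.28 kN.

P ≈ 35.3 kN (tensile in the titanium alloy)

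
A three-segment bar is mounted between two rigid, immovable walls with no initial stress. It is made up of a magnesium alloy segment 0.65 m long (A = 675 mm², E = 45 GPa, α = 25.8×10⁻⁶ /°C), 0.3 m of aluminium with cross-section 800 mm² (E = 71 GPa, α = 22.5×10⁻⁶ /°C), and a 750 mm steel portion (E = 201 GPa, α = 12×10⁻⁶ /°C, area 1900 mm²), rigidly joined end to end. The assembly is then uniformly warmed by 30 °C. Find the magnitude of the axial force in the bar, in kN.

P ≈ 34.1 kN (compressive)

If the supports were absent, the total length change would be Σ αᵢΔT Lᵢ = 25.8×10⁻⁶×30×650 + 22.5×10⁻⁶×30×300 + 12×10⁻⁶×30×750 = 0.9756 mm.
The rigid supports impose zero overall length change; the single axial force P common to all segments must satisfy P Σ Lᵢ/(AᵢEᵢ) = δ_free.
Σ Lᵢ/(AᵢEᵢ) = 650/(675×45×10³) + 300/(800×71×10³) + 750/(1900×201×10³) = 2.864×10⁻⁵ mm/N.
Hence P = δ_free / Σ(L/AE) = 0.9756/2.864×10⁻⁵ = 34.06 kN (compressive).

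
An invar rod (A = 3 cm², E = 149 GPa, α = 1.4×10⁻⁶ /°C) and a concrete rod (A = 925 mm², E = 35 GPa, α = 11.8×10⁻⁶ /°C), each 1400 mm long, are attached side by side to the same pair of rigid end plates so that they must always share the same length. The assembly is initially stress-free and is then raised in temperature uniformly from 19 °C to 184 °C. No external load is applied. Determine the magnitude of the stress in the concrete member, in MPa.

σ ≈ 34.8 MPa (compressive)

Both members must finish at the same length. With the larger α, the concrete tends to over-expand; the plates restrain it, putting the concrete in compression and the invar in tension. With no external load the two internal forces are equal and opposite, magnitude P.
Compatibility of the two members (thermal + elastic change equal): (α₁ − α₂)ΔT = P·[1/(A₁E₁) + 1/(A₂E₂)].
|α₁ − α₂|·ΔT = 10.4×10⁻⁶ × 165 = 0.001716.
1/(A₁E₁) + 1/(A₂E₂) = 1/(300×149×10³) + 1/(925×35×10³) = 5.326×10⁻⁸ N⁻¹.
P = 0.001716 / 5.326×10⁻⁸ = 32220 N = 32.22 kN.
σ_{concrete} = P/A₂ = 32220/925 = 34.83 MPa, compressive.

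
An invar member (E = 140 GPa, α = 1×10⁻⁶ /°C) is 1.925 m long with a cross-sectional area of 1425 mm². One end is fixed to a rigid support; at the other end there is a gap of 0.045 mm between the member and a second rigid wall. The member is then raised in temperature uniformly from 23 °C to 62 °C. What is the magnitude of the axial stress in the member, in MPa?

Unrestrained expansion: δ_free = αΔT L = 1×10⁻⁶ × 39 × 1925 = 0.07508 mm.
The gap closes (δ_free > 0.045 mm) and the wall then resists a further 0.07508 − 0.045 = 0.03008 mm of expansion.
So σ = E(δ_free − g)/L = 140×10³ × 0.03008/1925 = 2.187 MPa.

σ ≈ 2.19 MPa (compressive)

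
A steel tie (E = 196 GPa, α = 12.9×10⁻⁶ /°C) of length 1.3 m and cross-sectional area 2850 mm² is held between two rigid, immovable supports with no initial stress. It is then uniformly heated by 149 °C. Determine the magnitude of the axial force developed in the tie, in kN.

Full restraint means ε = 0, so the stress is σ = EαΔT = 196×10³ × 12.9×10⁻⁶ × 149 = 376.7 MPa.
P = AEαΔT = 2850 × 196×10³ × 12.9×10⁻⁶ × 149 = 1074 kN (compressive).

P ≈ 1070 kN (compressive)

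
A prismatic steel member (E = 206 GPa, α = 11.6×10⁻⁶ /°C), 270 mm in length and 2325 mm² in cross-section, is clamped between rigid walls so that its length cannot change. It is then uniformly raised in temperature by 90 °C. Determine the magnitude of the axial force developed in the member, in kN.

With zero net strain, σ = E·αΔT = 206 GPa × 11.6×10⁻⁶ × 90 = 215.1 MPa.
Then P = σA = 215.1 × 2325 mm² = 500 kN, compressive.

P ≈ 500 kN (compressive)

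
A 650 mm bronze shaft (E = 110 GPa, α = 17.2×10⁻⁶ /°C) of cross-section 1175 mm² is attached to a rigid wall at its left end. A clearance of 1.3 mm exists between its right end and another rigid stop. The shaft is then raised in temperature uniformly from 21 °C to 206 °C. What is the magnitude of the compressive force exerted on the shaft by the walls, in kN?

P ≈ 153 kN

Unrestrained expansion: δ_free = αΔT L = 17.2×10⁻⁶ × 185 × 650 = 2.068 mm.
After closing the 1.3 mm clearance, 2.068 − 1.3 = 0.7683 mm of expansion remains to be suppressed by the wall.
So σ = E(δ_free − g)/L = 110×10³ × 0.7683/650 = 130 MPa.
P = σA = 130 × 1175 = 152.8 kN.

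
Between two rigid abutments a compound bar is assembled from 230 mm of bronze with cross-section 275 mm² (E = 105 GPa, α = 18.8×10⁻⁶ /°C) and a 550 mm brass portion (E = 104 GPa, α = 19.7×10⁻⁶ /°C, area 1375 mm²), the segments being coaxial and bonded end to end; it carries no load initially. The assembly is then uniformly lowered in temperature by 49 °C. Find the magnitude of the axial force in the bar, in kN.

If the supports were absent, the total length change would be Σ αᵢΔT Lᵢ = 18.8×10⁻⁶×49×230 + 19.7×10⁻⁶×49×550 = 0.7428 mm.
The walls prevent any net length change, so an axial force P (same in every segment) develops. Compatibility: P · Σ Lᵢ/(AᵢEᵢ) = δ_free.
Σ Lᵢ/(AᵢEᵢ) = 230/(275×105×10³) + 550/(1375×104×10³) = 1.181×10⁻⁵ mm/N.
Hence P = δ_free / Σ(L/AE) = 0.7428/1.181×10⁻⁵ = 62.89 kN (tensile).

P ≈ 62.9 kN (tensile)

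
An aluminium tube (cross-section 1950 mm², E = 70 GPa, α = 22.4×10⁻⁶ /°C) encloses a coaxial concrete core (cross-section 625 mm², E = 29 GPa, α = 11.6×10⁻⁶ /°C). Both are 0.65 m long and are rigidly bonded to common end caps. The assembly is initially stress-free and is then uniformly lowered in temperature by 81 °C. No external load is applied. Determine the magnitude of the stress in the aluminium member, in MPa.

Equilibrium of a rigid end plate with no external load gives equal and opposite internal forces ±P in the two members. Since α_{aluminium} > α_{concrete}, cooling drives the aluminium into tension and the concrete into compression.
Equating the net (thermal + elastic) strains gives |α₁ − α₂|·ΔT = P·[1/(A₁E₁) + 1/(A₂E₂)].
|α₁ − α₂|·ΔT = 10.8×10⁻⁶ × 81 = 0.0008748.
1/(A₁E₁) + 1/(A₂E₂) = 1/(1950×70×10³) + 1/(625×29×10³) = 6.25×10⁻⁸ N⁻¹.
P = 0.0008748 / 6.25×10⁻⁸ = 14000 N = 14 kN.
σ_{aluminium} = P/A₁ = 14000/1950 = 7.178 MPa, tensile.

σ ≈ 7.18 MPa (tensile)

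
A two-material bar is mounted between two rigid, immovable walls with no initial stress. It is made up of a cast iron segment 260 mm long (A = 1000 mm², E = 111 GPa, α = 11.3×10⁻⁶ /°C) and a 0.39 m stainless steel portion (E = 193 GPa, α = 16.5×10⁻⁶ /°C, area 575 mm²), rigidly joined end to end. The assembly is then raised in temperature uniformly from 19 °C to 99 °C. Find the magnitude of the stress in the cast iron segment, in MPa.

If the supports were absent, the total length change would be Σ αᵢΔT Lᵢ = 11.3×10⁻⁶×80×260 + 16.5×10⁻⁶×80×390 = 0.7498 mm.
Since the ends are fixed, an axial force P builds up, equal in every segment, with P · Σ Lᵢ/(AᵢEᵢ) = δ_free.
Σ Lᵢ/(AᵢEᵢ) = 260/(1000×111×10³) + 390/(575×193×10³) = 5.857×10⁻⁶ mm/N.
Hence P = δ_free / Σ(L/AE) = 0.7498/5.857×10⁻⁶ = 128 kN (compressive).
σ_{cast iron} = P / A = 128000 / 1000 = 128 MPa.

σ ≈ 128 MPa (compressive)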